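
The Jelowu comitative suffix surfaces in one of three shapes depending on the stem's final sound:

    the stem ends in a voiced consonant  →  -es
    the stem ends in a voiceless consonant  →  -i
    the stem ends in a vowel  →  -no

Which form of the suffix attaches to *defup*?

*defup*: final sound = /p/, a voiceless consonant → -i.

-i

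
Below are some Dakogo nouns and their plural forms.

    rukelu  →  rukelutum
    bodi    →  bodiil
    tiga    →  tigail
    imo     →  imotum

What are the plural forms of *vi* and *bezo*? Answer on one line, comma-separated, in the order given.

Looking at the last vowel of each stem: -tum when the last vowel of the stem is a rounded vowel (*rukelu*, *imo*); -il when the last vowel of the stem is an unrounded vowel (*bodi*, *tiga*).
*vi*: last vowel = /i/, an unrounded vowel → -il → *viil*.
The last vowel of *bezo* is /o/, which is a rounded vowel, so the suffix is -tum, giving *bezotum*.

viil, bezotum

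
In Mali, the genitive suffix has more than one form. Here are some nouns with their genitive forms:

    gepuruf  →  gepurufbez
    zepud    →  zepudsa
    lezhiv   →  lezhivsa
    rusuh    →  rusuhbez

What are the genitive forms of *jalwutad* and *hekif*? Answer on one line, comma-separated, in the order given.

jalwutadsa, hekifbez

The pattern is voicing of the final consonant: -bez when the stem ends in a voiceless consonant (*gepuruf*, *rusuh*); -sa when the stem ends in a voiced consonant (*zepud*, *lezhiv*).
Since the final consonant of *jalwutad* is /d/ (voiced), it takes -sa, giving *jalwutadsa*.
The final consonant of *hekif* is /f/, which is voiceless, so the suffix is -bez, giving *hekifbez*.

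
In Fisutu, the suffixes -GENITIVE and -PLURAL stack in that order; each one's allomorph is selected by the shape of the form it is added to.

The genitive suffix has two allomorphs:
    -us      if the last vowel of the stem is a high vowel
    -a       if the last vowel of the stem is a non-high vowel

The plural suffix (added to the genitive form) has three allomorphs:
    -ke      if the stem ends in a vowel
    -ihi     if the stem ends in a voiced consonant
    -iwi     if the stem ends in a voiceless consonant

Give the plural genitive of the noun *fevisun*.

*fevisun*: last vowel = /u/, a high vowel → -us → *fevisunus*.
The genitive form *fevisunus*: final sound = /s/, a voiceless consonant → -iwi → *fevisunusiwi*.

fevisunusiwi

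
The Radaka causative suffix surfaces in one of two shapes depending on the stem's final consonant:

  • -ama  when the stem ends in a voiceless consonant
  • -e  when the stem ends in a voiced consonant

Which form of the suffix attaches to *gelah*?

*gelah*: final consonant = /h/, voiceless → -ama.

-ama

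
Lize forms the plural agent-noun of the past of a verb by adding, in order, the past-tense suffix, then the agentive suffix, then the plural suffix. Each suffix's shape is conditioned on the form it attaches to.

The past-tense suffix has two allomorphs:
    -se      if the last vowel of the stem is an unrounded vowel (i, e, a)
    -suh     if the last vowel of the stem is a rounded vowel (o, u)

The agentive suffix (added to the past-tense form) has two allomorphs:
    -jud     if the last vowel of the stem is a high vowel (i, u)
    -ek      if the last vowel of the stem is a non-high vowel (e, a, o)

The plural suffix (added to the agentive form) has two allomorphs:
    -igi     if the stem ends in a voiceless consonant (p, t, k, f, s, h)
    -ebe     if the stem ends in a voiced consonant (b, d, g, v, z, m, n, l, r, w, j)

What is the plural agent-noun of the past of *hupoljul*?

hupoljulsuhjudebe

Since the last vowel of *hupoljul* is /u/ (a rounded vowel), it takes -suh, giving *hupoljulsuh*.
Since the last vowel of the past-tense form *hupoljulsuh* is /u/ (a high vowel), it takes -jud, giving *hupoljulsuhjud*.
The agentive form *hupoljulsuhjud*: final consonant = /d/, voiced → -ebe → *hupoljulsuhjudebe*.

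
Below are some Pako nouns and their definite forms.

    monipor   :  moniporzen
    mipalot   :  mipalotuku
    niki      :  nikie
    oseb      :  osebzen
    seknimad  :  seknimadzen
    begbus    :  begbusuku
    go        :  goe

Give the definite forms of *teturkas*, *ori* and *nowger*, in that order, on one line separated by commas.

teturkasuku, orie, nowgerzen

The suffix is conditioned by the final sound: -uku when the stem ends in a voiceless consonant (*mipalot*, *begbus*); -zen when the stem ends in a voiced consonant (*monipor*, *oseb*, *seknimad*); -e when the stem ends in a vowel (*niki*, *go*).
*teturkas* — final sound /s/ (a voiceless consonant) → -uku → *teturkasuku*.
Since the final sound of *ori* is /i/ (a vowel), it takes -e, giving *orie*.
The final sound of *nowger* is /r/, which is a voiced consonant, so the suffix is -zen, giving *nowgerzen*.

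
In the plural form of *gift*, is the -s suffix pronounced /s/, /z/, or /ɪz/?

The stem *gift* ends in a voiceless non-sibilant consonant.
The plural suffix surfaces as /ɪz/ after sibilants, /s/ after other voiceless consonants, and /z/ after other voiced sounds.
So the plural -s on *gift* is pronounced /s/.

/s/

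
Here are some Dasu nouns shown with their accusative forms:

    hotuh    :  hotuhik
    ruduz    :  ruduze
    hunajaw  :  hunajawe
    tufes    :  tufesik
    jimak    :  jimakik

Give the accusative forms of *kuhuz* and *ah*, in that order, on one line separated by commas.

Looking at the final consonant of each stem: -ik when the stem ends in a voiceless consonant (*hotuh*, *tufes*, *jimak*); -e when the stem ends in a voiced consonant (*ruduz*, *hunajaw*).
*kuhuz*: final consonant = /z/, voiced → -e → *kuhuze*.
*ah*: final consonant = /h/, voiceless → -ik → *ahik*.

kuhuze, ahik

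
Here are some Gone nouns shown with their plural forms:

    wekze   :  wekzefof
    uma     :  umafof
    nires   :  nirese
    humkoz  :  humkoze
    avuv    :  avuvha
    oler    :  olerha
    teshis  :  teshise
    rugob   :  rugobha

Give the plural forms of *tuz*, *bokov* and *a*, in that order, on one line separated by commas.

tuze, bokovha, afof

The pattern is sibilance of the final sound: -e when the stem ends in a sibilant (*nires*, *humkoz*, *teshis*); -ha when the stem ends in a non-sibilant consonant (*avuv*, *oler*, *rugob*); -fof when the stem ends in a vowel (*wekze*, *uma*).
The final sound of *tuz* is /z/, which is a sibilant, so the suffix is -e, giving *tuze*.
Since the final sound of *bokov* is /v/ (a non-sibilant consonant), it takes -ha, giving *bokovha*.
The final sound of *a* is /a/, which is a vowel, so the suffix is -fof, giving *afof*.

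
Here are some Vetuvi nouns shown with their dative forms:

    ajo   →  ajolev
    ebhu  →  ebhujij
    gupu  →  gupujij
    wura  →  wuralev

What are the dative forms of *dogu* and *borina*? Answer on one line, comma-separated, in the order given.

The pattern is height harmony: -jij when the last vowel of the stem is a high vowel (*ebhu*, *gupu*); -lev when the last vowel of the stem is a non-high vowel (*ajo*, *wura*).
*dogu*: last vowel = /u/, a high vowel → -jij → *dogujij*.
*borina* — last vowel /a/ (a non-high vowel) → -lev → *borinalev*.

dogujij, borinalev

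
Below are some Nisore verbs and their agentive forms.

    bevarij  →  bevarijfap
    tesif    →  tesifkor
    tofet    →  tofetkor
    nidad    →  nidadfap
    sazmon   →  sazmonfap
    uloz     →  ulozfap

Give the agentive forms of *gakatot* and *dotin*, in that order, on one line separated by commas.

The suffix is conditioned by the final consonant: -kor when the stem ends in a voiceless consonant (*tesif*, *tofet*); -fap when the stem ends in a voiced consonant (*bevarij*, *nidad*, *sazmon*, *uloz*).
*gakatot* — final consonant /t/ (voiceless) → -kor → *gakatotkor*.
*dotin*: final consonant = /n/, voiced → -fap → *dotinfap*.

gakatotkor, dotinfap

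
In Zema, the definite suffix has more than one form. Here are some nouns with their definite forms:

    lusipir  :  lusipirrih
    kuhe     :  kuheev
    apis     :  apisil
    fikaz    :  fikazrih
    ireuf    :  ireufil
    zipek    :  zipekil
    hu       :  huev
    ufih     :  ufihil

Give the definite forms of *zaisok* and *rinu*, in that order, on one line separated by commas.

The alternation tracks the final sound of the stem — -il when the stem ends in a voiceless consonant (*apis*, *ireuf*, *zipek*, *ufih*); -rih when the stem ends in a voiced consonant (*lusipir*, *fikaz*); -ev when the stem ends in a vowel (*kuhe*, *hu*).
Since the final sound of *zaisok* is /k/ (a voiceless consonant), it takes -il, giving *zaisokil*.
*rinu*: final sound = /u/, a vowel → -ev → *rinuev*.

zaisokil, rinuev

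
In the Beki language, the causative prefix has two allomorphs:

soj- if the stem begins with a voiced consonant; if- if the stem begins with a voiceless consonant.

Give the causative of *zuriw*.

The first consonant of *zuriw* is /z/, which is voiced, so the prefix is soj-, giving *sojzuriw*.

sojzuriw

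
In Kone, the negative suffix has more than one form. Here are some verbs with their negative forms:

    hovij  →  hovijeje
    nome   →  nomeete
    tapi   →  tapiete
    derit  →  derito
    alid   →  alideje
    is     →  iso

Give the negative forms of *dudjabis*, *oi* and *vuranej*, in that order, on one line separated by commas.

The suffix is conditioned by the final sound: -o when the stem ends in a voiceless consonant (*derit*, *is*); -eje when the stem ends in a voiced consonant (*hovij*, *alid*); -ete when the stem ends in a vowel (*nome*, *tapi*).
*dudjabis*: final sound = /s/, a voiceless consonant → -o → *dudjabiso*.
*oi*: final sound = /i/, a vowel → -ete → *oiete*.
Since the final sound of *vuranej* is /j/ (a voiced consonant), it takes -eje, giving *vuranejeje*.

dudjabiso, oiete, vuranejeje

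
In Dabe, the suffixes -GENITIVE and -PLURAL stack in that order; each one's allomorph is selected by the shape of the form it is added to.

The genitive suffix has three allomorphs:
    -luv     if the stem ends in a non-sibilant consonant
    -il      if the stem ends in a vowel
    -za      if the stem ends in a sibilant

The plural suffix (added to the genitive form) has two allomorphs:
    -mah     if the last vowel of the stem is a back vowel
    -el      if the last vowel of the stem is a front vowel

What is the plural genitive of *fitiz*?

fitizzamah

*fitiz* — final sound /z/ (a sibilant) → -za → *fitizza*.
Since the last vowel of the genitive form *fitizza* is /a/ (a back vowel), it takes -mah, giving *fitizzamah*.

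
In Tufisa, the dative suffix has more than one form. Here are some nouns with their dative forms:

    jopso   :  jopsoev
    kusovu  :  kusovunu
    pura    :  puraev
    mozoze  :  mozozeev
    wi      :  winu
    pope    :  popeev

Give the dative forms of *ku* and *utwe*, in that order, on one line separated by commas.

kunu, utweev

The pattern is height harmony: -nu when the last vowel of the stem is a high vowel (*kusovu*, *wi*); -ev when the last vowel of the stem is a non-high vowel (*jopso*, *pura*, *mozoze*, *pope*).
*ku* — last vowel /u/ (a high vowel) → -nu → *kunu*.
*utwe*: last vowel = /e/, a non-high vowel → -ev → *utweev*.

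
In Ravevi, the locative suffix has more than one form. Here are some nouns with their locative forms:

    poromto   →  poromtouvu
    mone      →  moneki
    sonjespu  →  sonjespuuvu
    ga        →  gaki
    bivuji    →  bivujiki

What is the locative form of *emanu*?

emanuuvu

The pattern is rounding harmony: -uvu when the last vowel of the stem is a rounded vowel (*poromto*, *sonjespu*); -ki when the last vowel of the stem is an unrounded vowel (*mone*, *ga*, *bivuji*).
*emanu*: last vowel = /u/, a rounded vowel → -uvu → *emanuuvu*.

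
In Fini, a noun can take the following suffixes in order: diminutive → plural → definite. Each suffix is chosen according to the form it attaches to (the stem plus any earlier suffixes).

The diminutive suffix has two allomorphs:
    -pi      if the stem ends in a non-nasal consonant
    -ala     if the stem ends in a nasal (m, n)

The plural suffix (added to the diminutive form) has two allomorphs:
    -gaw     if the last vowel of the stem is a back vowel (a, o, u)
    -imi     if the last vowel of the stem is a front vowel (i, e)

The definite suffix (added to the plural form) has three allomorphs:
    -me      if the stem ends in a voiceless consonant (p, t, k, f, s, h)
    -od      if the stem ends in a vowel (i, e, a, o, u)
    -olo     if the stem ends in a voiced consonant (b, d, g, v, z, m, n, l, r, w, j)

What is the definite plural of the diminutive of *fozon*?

fozonalagawolo

Since the final consonant of *fozon* is /n/ (a nasal), it takes -ala, giving *fozonala*.
The last vowel of the diminutive form *fozonala* is /a/, which is a back vowel, so the plural suffix is -gaw, giving *fozonalagaw*.
The plural form *fozonalagaw*: final sound = /w/, a voiced consonant → -olo → *fozonalagawolo*.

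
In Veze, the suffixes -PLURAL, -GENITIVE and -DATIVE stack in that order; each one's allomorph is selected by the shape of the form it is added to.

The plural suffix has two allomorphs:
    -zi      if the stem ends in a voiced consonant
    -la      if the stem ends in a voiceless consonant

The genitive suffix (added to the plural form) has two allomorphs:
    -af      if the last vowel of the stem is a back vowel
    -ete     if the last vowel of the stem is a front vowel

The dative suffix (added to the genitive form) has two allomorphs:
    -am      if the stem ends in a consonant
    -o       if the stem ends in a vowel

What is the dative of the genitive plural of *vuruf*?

vuruflaafam

*vuruf*: final consonant = /f/, voiceless → -la → *vurufla*.
Since the last vowel of the plural form *vurufla* is /a/ (a back vowel), it takes -af, giving *vuruflaaf*.
The final sound of the genitive form *vuruflaaf* is /f/, which is a consonant, so the dative suffix is -am, giving *vuruflaafam*.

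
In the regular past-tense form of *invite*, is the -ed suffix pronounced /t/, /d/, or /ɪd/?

/ɪd/

The stem *invite* ends in /t/ or /d/.
The -ed suffix is realized as /ɪd/ after /t, d/; as /t/ after other voiceless consonants; and as /d/ after other voiced sounds.
So -ed on *invite* is pronounced /ɪd/.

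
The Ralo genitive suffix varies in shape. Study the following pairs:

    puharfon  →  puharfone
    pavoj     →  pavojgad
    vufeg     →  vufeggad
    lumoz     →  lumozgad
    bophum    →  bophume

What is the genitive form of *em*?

The suffix is conditioned by the final consonant: -e when the stem ends in a nasal (*puharfon*, *bophum*); -gad when the stem ends in a non-nasal consonant (*pavoj*, *vufeg*, *lumoz*).
*em*: final consonant = /m/, a nasal → -e → *eme*.

eme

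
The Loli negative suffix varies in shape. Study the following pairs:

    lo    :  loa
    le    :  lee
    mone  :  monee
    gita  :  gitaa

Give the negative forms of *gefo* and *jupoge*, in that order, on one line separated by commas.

The suffix is conditioned by the last vowel: -e when the last vowel of the stem is a front vowel (*le*, *mone*); -a when the last vowel of the stem is a back vowel (*lo*, *gita*).
The last vowel of *gefo* is /o/, which is a back vowel, so the suffix is -a, giving *gefoa*.
Since the last vowel of *jupoge* is /e/ (a front vowel), it takes -e, giving *jupogee*.

gefoa, jupogee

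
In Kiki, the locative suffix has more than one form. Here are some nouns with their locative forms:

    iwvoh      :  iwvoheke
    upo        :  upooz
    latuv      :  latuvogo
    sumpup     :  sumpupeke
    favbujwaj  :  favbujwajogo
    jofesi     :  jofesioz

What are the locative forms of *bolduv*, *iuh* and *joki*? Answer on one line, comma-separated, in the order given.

bolduvogo, iuheke, jokioz

The alternation tracks the final sound of the stem — -eke when the stem ends in a voiceless consonant (*iwvoh*, *sumpup*); -ogo when the stem ends in a voiced consonant (*latuv*, *favbujwaj*); -oz when the stem ends in a vowel (*upo*, *jofesi*).
Since the final sound of *bolduv* is /v/ (a voiced consonant), it takes -ogo, giving *bolduvogo*.
*iuh*: final sound = /h/, a voiceless consonant → -eke → *iuheke*.
Since the final sound of *joki* is /i/ (a vowel), it takes -oz, giving *jokioz*.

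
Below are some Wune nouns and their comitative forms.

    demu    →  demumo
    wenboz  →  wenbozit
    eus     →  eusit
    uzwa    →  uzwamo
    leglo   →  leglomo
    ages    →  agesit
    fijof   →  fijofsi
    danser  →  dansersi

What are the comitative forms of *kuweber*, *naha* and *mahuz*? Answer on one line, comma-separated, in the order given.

Looking at the final sound of each stem: -it when the stem ends in a sibilant (*wenboz*, *eus*, *ages*); -si when the stem ends in a non-sibilant consonant (*fijof*, *danser*); -mo when the stem ends in a vowel (*demu*, *uzwa*, *leglo*).
The final sound of *kuweber* is /r/, which is a non-sibilant consonant, so the suffix is -si, giving *kuwebersi*.
The final sound of *naha* is /a/, which is a vowel, so the suffix is -mo, giving *nahamo*.
*mahuz* — final sound /z/ (a sibilant) → -it → *mahuzit*.

kuwebersi, nahamo, mahuzit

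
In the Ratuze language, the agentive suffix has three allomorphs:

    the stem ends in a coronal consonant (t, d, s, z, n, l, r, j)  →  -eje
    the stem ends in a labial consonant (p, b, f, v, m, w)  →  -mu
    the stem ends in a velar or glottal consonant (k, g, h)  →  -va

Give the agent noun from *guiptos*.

The final consonant of *guiptos* is /s/, which is coronal, so the suffix is -eje, giving *guiptoseje*.

guiptoseje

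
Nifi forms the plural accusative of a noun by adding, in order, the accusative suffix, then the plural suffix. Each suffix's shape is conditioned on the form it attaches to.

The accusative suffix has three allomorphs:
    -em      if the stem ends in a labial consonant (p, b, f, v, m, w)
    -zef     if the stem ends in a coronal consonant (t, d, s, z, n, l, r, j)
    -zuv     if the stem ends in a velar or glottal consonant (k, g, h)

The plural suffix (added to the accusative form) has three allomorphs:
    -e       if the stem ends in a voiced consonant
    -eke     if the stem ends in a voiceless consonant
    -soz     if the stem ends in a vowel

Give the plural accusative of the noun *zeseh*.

Since the final consonant of *zeseh* is /h/ (velar/glottal), it takes -zuv, giving *zesehzuv*.
The accusative form *zesehzuv*: final sound = /v/, a voiced consonant → -e → *zesehzuve*.

zesehzuve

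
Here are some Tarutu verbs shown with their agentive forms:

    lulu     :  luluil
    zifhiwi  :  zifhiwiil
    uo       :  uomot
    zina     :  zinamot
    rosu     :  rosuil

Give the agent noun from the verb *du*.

The pattern is height harmony: -il when the last vowel of the stem is a high vowel (*lulu*, *zifhiwi*, *rosu*); -mot when the last vowel of the stem is a non-high vowel (*uo*, *zina*).
Since the last vowel of *du* is /u/ (a high vowel), it takes -il, giving *duil*.

duil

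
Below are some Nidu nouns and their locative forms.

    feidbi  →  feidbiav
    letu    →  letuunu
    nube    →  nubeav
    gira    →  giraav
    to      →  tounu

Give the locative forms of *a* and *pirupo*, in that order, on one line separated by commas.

aav, pirupounu

Looking at the last vowel of each stem: -unu when the last vowel of the stem is a rounded vowel (*letu*, *to*); -av when the last vowel of the stem is an unrounded vowel (*feidbi*, *nube*, *gira*).
*a*: last vowel = /a/, an unrounded vowel → -av → *aav*.
*pirupo* — last vowel /o/ (a rounded vowel) → -unu → *pirupounu*.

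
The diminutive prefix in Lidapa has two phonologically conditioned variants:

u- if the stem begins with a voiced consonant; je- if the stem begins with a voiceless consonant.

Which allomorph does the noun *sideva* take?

Since the first consonant of *sideva* is /s/ (voiceless), it takes je-.

je-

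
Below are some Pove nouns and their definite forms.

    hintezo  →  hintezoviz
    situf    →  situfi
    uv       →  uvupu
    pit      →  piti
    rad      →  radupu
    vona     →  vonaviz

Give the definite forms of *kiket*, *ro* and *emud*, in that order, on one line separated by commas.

The pattern is voicing of the final sound: -i when the stem ends in a voiceless consonant (*situf*, *pit*); -upu when the stem ends in a voiced consonant (*uv*, *rad*); -viz when the stem ends in a vowel (*hintezo*, *vona*).
The final sound of *kiket* is /t/, which is a voiceless consonant, so the suffix is -i, giving *kiketi*.
The final sound of *ro* is /o/, which is a vowel, so the suffix is -viz, giving *roviz*.
*emud* — final sound /d/ (a voiced consonant) → -upu → *emudupu*.

kiketi, roviz, emudupu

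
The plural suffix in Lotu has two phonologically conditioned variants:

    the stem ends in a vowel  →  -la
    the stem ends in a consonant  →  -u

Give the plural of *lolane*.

lolanela

Since the final sound of *lolane* is /e/ (a vowel), it takes -la, giving *lolanela*.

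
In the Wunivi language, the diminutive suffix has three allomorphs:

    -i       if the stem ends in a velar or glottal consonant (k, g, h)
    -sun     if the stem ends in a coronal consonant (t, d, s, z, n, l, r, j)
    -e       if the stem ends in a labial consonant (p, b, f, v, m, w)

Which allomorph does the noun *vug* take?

-i

The final consonant of *vug* is /g/, which is velar/glottal, so the suffix is -i.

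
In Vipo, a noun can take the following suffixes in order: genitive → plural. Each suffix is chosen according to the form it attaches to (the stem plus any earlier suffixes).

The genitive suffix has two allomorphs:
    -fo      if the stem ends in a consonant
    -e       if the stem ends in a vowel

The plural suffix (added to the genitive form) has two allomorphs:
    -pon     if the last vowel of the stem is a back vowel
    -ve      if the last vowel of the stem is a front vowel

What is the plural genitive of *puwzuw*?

puwzuwfopon

The final sound of *puwzuw* is /w/, which is a consonant, so the genitive suffix is -fo, giving *puwzuwfo*.
The genitive form *puwzuwfo* — last vowel /o/ (a back vowel) → -pon → *puwzuwfopon*.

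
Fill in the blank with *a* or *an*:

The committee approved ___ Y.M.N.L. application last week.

a

The indefinite article is chosen by the initial *sound* of the following word, not its spelling.
The initialism *Y.M.N.L.* is read letter by letter; the first letter, Y, is pronounced /waɪ/, which begins with a consonant sound.
So the article is *a*: The committee approved a Y.M.N.L. application last week.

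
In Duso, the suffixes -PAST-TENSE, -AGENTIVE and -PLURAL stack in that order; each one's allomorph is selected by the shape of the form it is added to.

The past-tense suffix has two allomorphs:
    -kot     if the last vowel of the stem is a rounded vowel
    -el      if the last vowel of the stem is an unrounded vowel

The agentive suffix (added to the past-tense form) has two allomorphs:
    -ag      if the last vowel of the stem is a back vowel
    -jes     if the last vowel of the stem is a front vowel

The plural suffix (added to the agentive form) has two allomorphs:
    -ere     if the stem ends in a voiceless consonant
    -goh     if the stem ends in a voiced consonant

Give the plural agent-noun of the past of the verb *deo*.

*deo* — last vowel /o/ (a rounded vowel) → -kot → *deokot*.
The past-tense form *deokot*: last vowel = /o/, a back vowel → -ag → *deokotag*.
The agentive form *deokotag* — final consonant /g/ (voiced) → -goh → *deokotaggoh*.

deokotaggoh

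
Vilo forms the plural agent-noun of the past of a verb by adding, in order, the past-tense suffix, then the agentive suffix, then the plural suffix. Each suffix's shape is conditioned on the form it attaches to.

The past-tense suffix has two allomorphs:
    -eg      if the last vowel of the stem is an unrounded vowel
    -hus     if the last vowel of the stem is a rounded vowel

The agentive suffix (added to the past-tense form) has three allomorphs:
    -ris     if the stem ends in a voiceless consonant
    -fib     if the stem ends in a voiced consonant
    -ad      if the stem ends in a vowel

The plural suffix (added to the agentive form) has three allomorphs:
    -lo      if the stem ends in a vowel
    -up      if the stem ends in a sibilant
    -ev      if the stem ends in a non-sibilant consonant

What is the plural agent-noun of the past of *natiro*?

natirohusrisup

The last vowel of *natiro* is /o/, which is a rounded vowel, so the past-tense suffix is -hus, giving *natirohus*.
The past-tense form *natirohus* — final sound /s/ (a voiceless consonant) → -ris → *natirohusris*.
Since the final sound of the agentive form *natirohusris* is /s/ (a sibilant), it takes -up, giving *natirohusrisup*.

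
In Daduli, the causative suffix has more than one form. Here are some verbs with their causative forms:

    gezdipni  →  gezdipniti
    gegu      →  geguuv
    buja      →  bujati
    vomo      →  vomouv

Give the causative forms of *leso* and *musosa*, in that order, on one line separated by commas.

Looking at the last vowel of each stem: -uv when the last vowel of the stem is a rounded vowel (*gegu*, *vomo*); -ti when the last vowel of the stem is an unrounded vowel (*gezdipni*, *buja*).
The last vowel of *leso* is /o/, which is a rounded vowel, so the suffix is -uv, giving *lesouv*.
Since the last vowel of *musosa* is /a/ (an unrounded vowel), it takes -ti, giving *musosati*.

lesouv, musosati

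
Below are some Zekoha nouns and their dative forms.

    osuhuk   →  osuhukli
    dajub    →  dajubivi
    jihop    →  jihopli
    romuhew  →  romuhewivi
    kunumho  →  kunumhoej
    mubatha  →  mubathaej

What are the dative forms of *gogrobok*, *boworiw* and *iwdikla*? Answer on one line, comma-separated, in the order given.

gogrobokli, boworiwivi, iwdiklaej

The alternation tracks the final sound of the stem — -li when the stem ends in a voiceless consonant (*osuhuk*, *jihop*); -ivi when the stem ends in a voiced consonant (*dajub*, *romuhew*); -ej when the stem ends in a vowel (*kunumho*, *mubatha*).
*gogrobok*: final sound = /k/, a voiceless consonant → -li → *gogrobokli*.
*boworiw*: final sound = /w/, a voiced consonant → -ivi → *boworiwivi*.
Since the final sound of *iwdikla* is /a/ (a vowel), it takes -ej, giving *iwdiklaej*.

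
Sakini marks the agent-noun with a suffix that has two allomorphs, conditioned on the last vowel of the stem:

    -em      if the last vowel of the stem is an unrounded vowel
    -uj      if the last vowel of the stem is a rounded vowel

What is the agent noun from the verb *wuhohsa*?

wuhohsaem

*wuhohsa* — last vowel /a/ (an unrounded vowel) → -em → *wuhohsaem*.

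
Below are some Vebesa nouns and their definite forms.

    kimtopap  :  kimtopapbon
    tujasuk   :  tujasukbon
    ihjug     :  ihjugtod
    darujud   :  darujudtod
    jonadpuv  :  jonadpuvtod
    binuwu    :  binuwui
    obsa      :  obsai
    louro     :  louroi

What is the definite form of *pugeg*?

The suffix is conditioned by the final sound: -bon when the stem ends in a voiceless consonant (*kimtopap*, *tujasuk*); -tod when the stem ends in a voiced consonant (*ihjug*, *darujud*, *jonadpuv*); -i when the stem ends in a vowel (*binuwu*, *obsa*, *louro*).
*pugeg* — final sound /g/ (a voiced consonant) → -tod → *pugegtod*.

pugegtod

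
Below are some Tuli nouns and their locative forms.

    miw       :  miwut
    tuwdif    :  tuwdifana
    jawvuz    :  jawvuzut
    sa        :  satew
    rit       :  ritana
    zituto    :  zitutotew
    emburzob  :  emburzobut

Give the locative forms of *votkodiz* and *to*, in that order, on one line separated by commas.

votkodizut, totew

The pattern is voicing of the final sound: -ana when the stem ends in a voiceless consonant (*tuwdif*, *rit*); -ut when the stem ends in a voiced consonant (*miw*, *jawvuz*, *emburzob*); -tew when the stem ends in a vowel (*sa*, *zituto*).
*votkodiz* — final sound /z/ (a voiced consonant) → -ut → *votkodizut*.
*to* — final sound /o/ (a vowel) → -tew → *totew*.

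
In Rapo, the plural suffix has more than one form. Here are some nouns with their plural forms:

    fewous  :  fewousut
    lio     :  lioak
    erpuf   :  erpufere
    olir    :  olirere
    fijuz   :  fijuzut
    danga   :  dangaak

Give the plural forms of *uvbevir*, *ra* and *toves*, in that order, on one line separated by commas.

The alternation tracks the final sound of the stem — -ut when the stem ends in a sibilant (*fewous*, *fijuz*); -ere when the stem ends in a non-sibilant consonant (*erpuf*, *olir*); -ak when the stem ends in a vowel (*lio*, *danga*).
The final sound of *uvbevir* is /r/, which is a non-sibilant consonant, so the suffix is -ere, giving *uvbevirere*.
*ra* — final sound /a/ (a vowel) → -ak → *raak*.
*toves* — final sound /s/ (a sibilant) → -ut → *tovesut*.

uvbevirere, raak, tovesut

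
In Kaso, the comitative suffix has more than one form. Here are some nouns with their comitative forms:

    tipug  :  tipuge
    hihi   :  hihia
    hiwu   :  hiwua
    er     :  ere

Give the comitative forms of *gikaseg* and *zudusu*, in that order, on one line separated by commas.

The pattern is consonant vs. vowel: -e when the stem ends in a consonant (*tipug*, *er*); -a when the stem ends in a vowel (*hihi*, *hiwu*).
*gikaseg*: final sound = /g/, a consonant → -e → *gikasege*.
*zudusu* — final sound /u/ (a vowel) → -a → *zudusua*.

gikasege, zudusua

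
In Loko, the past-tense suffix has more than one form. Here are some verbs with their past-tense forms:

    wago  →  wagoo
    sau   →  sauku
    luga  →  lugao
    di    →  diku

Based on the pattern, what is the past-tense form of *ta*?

The suffix is conditioned by the last vowel: -ku when the last vowel of the stem is a high vowel (*sau*, *di*); -o when the last vowel of the stem is a non-high vowel (*wago*, *luga*).
*ta*: last vowel = /a/, a non-high vowel → -o → *tao*.

tao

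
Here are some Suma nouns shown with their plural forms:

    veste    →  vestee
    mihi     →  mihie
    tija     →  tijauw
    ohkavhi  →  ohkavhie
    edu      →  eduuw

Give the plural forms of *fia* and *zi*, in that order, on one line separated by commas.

fiauw, zie

The alternation tracks the last vowel of the stem — -e when the last vowel of the stem is a front vowel (*veste*, *mihi*, *ohkavhi*); -uw when the last vowel of the stem is a back vowel (*tija*, *edu*).
*fia*: last vowel = /a/, a back vowel → -uw → *fiauw*.
Since the last vowel of *zi* is /i/ (a front vowel), it takes -e, giving *zie*.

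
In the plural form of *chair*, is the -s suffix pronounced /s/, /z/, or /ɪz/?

/z/

The stem *chair* ends in a voiced non-sibilant sound.
The plural suffix surfaces as /ɪz/ after sibilants, /s/ after other voiceless consonants, and /z/ after other voiced sounds.
So the plural -s on *chair* is pronounced /z/.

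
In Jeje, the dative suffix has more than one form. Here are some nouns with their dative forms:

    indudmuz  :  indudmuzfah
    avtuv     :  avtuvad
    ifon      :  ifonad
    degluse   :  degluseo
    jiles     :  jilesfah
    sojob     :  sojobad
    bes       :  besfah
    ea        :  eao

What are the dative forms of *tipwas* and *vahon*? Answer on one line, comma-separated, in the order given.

tipwasfah, vahonad

The alternation tracks the final sound of the stem — -fah when the stem ends in a sibilant (*indudmuz*, *jiles*, *bes*); -ad when the stem ends in a non-sibilant consonant (*avtuv*, *ifon*, *sojob*); -o when the stem ends in a vowel (*degluse*, *ea*).
*tipwas*: final sound = /s/, a sibilant → -fah → *tipwasfah*.
*vahon* — final sound /n/ (a non-sibilant consonant) → -ad → *vahonad*.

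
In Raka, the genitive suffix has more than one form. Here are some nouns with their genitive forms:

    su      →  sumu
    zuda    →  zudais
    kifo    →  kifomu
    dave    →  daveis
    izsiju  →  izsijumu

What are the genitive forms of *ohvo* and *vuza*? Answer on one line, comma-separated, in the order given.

Looking at the last vowel of each stem: -mu when the last vowel of the stem is a rounded vowel (*su*, *kifo*, *izsiju*); -is when the last vowel of the stem is an unrounded vowel (*zuda*, *dave*).
The last vowel of *ohvo* is /o/, which is a rounded vowel, so the suffix is -mu, giving *ohvomu*.
Since the last vowel of *vuza* is /a/ (an unrounded vowel), it takes -is, giving *vuzais*.

ohvomu, vuzais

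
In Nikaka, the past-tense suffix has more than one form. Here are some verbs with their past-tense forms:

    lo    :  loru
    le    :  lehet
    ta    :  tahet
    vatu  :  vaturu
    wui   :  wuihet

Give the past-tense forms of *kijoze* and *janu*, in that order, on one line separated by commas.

kijozehet, januru

Looking at the last vowel of each stem: -ru when the last vowel of the stem is a rounded vowel (*lo*, *vatu*); -het when the last vowel of the stem is an unrounded vowel (*le*, *ta*, *wui*).
Since the last vowel of *kijoze* is /e/ (an unrounded vowel), it takes -het, giving *kijozehet*.
The last vowel of *janu* is /u/, which is a rounded vowel, so the suffix is -ru, giving *januru*.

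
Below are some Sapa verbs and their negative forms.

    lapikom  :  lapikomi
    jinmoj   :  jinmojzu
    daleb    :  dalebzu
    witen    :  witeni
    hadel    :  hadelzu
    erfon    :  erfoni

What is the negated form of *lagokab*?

The suffix is conditioned by the final consonant: -i when the stem ends in a nasal (*lapikom*, *witen*, *erfon*); -zu when the stem ends in a non-nasal consonant (*jinmoj*, *daleb*, *hadel*).
Since the final consonant of *lagokab* is /b/ (non-nasal), it takes -zu, giving *lagokabzu*.

lagokabzu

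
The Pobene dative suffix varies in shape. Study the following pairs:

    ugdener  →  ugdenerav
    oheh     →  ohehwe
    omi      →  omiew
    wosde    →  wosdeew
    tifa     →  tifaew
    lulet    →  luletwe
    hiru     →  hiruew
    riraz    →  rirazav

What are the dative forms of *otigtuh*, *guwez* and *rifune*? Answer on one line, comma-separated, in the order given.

The suffix is conditioned by the final sound: -we when the stem ends in a voiceless consonant (*oheh*, *lulet*); -av when the stem ends in a voiced consonant (*ugdener*, *riraz*); -ew when the stem ends in a vowel (*omi*, *wosde*, *tifa*, *hiru*).
The final sound of *otigtuh* is /h/, which is a voiceless consonant, so the suffix is -we, giving *otigtuhwe*.
*guwez*: final sound = /z/, a voiced consonant → -av → *guwezav*.
Since the final sound of *rifune* is /e/ (a vowel), it takes -ew, giving *rifuneew*.

otigtuhwe, guwezav, rifuneew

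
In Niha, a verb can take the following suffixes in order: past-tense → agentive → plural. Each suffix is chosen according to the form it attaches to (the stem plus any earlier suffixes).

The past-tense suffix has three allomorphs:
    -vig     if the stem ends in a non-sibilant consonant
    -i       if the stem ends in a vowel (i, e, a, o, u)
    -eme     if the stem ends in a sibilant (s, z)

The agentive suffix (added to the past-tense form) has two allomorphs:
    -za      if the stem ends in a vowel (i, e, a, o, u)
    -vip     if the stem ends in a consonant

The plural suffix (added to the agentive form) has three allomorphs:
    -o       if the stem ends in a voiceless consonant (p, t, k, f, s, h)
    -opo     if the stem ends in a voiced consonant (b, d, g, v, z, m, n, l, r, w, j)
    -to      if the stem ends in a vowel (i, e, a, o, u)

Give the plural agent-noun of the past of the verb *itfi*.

*itfi* — final sound /i/ (a vowel) → -i → *itfii*.
The past-tense form *itfii* — final sound /i/ (a vowel) → -za → *itfiiza*.
The agentive form *itfiiza* — final sound /a/ (a vowel) → -to → *itfiizato*.

itfiizato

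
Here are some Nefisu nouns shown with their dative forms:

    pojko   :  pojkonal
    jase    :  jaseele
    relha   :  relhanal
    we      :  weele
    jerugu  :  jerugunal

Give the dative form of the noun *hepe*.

hepeele

The alternation tracks the last vowel of the stem — -ele when the last vowel of the stem is a front vowel (*jase*, *we*); -nal when the last vowel of the stem is a back vowel (*pojko*, *relha*, *jerugu*).
The last vowel of *hepe* is /e/, which is a front vowel, so the suffix is -ele, giving *hepeele*.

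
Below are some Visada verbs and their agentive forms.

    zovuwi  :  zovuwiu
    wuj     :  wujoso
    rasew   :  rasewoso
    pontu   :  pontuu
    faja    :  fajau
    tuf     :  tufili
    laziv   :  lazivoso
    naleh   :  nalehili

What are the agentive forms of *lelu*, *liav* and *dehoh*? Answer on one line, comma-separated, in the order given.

The suffix is conditioned by the final sound: -ili when the stem ends in a voiceless consonant (*tuf*, *naleh*); -oso when the stem ends in a voiced consonant (*wuj*, *rasew*, *laziv*); -u when the stem ends in a vowel (*zovuwi*, *pontu*, *faja*).
The final sound of *lelu* is /u/, which is a vowel, so the suffix is -u, giving *leluu*.
*liav*: final sound = /v/, a voiced consonant → -oso → *liavoso*.
Since the final sound of *dehoh* is /h/ (a voiceless consonant), it takes -ili, giving *dehohili*.

leluu, liavoso, dehohili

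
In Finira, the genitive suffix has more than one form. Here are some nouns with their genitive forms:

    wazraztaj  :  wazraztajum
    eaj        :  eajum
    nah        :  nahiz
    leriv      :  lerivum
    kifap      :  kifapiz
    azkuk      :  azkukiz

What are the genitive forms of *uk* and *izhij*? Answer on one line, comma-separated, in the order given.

ukiz, izhijum

The suffix is conditioned by the final consonant: -iz when the stem ends in a voiceless consonant (*nah*, *kifap*, *azkuk*); -um when the stem ends in a voiced consonant (*wazraztaj*, *eaj*, *leriv*).
Since the final consonant of *uk* is /k/ (voiceless), it takes -iz, giving *ukiz*.
The final consonant of *izhij* is /j/, which is voiced, so the suffix is -um, giving *izhijum*.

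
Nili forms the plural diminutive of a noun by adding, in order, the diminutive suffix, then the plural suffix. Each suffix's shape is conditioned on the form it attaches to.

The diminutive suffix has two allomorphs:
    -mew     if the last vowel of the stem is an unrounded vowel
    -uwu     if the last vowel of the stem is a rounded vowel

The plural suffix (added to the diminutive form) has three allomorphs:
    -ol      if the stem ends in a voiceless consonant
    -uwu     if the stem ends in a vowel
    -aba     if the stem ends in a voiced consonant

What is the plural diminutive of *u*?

*u* — last vowel /u/ (a rounded vowel) → -uwu → *uuwu*.
The diminutive form *uuwu*: final sound = /u/, a vowel → -uwu → *uuwuuwu*.

uuwuuwu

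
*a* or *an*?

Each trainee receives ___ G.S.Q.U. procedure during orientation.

The indefinite article is chosen by the initial *sound* of the following word, not its spelling.
The initialism *G.S.Q.U.* is read letter by letter; the first letter, G, is pronounced /dʒiː/, which begins with a consonant sound.
So the article is *a*: Each trainee receives a G.S.Q.U. procedure during orientation.

a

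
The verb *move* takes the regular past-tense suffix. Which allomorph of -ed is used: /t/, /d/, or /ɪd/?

The stem *move* ends in a voiced sound other than /d/.
The -ed suffix is realized as /ɪd/ after /t, d/; as /t/ after other voiceless consonants; and as /d/ after other voiced sounds.
So -ed on *move* is pronounced /d/.

/d/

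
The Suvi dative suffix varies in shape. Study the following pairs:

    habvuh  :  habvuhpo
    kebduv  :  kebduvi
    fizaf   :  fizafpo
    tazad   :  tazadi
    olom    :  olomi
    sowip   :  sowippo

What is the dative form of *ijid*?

The suffix is conditioned by the final consonant: -po when the stem ends in a voiceless consonant (*habvuh*, *fizaf*, *sowip*); -i when the stem ends in a voiced consonant (*kebduv*, *tazad*, *olom*).
The final consonant of *ijid* is /d/, which is voiced, so the suffix is -i, giving *ijidi*.

ijidi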